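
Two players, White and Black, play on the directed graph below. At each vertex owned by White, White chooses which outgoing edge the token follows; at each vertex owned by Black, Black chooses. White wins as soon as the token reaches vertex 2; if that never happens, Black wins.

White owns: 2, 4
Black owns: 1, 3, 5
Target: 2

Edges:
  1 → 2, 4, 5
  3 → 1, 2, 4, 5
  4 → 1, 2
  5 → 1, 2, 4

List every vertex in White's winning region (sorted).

A0 = {2}
A1: add {4} — 4 (White) has 4→2.
A2 = A1; e.g. 1 (Black) can still go to 5. Fixed point.
White's winning region = {2, 4}.

2, 4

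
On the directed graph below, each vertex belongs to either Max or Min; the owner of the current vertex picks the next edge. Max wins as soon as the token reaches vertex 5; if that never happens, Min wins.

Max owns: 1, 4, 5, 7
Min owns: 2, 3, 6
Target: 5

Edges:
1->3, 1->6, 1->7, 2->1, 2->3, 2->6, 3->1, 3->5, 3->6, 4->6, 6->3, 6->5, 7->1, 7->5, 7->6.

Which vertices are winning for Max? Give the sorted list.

A0 = {5}
A1: add {7} — 7 (Max) has 7→5.
A2: add {1} — 1 (Max) has 1→7.
A3 = A2; e.g. 2 (Min) can still go to 3. Fixed point.
Max's winning region = {1, 5, 7}.

1, 5, 7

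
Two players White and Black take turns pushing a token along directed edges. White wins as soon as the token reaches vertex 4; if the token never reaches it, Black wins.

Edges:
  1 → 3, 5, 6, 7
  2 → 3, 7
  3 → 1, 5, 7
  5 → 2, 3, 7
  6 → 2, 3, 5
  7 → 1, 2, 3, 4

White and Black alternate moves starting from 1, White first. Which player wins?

Track states (vertex, player-to-move).
A0 = {(4,White), (4,Black)}
A1: add {(7,White)}.
A2 = A1; e.g. (1,White) stays out. (1,White) never enters ⇒ Black avoids the target.

Black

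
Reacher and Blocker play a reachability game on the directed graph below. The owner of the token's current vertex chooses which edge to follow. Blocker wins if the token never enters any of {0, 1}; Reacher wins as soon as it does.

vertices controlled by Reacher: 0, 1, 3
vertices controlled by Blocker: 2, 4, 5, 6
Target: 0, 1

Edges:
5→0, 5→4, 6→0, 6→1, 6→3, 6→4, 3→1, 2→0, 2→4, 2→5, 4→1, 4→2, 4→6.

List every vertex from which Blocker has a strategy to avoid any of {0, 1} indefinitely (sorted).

A0 = {0, 1}
A1: add {3} — 3 (Reacher) has 3→1.
A2 = A1; e.g. 2 (Blocker) can still go to 4. Fixed point.
Reacher's attractor = {0, 1, 3}; Blocker avoids the target exactly from the complement.

2, 4, 5, 6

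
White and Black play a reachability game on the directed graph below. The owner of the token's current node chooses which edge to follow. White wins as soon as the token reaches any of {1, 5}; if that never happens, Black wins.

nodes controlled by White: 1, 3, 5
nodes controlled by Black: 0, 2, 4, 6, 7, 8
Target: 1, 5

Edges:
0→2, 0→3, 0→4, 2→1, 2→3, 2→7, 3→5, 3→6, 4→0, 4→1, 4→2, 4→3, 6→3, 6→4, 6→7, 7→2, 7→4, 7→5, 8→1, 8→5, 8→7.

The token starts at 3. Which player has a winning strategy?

White

A0 = {1, 5}
A1: add {3} — 3 (White) has 3→5.
A2 = A1; e.g. 0 (Black) can still go to 2. Fixed point.
3 ∈ A1, so White can force the target.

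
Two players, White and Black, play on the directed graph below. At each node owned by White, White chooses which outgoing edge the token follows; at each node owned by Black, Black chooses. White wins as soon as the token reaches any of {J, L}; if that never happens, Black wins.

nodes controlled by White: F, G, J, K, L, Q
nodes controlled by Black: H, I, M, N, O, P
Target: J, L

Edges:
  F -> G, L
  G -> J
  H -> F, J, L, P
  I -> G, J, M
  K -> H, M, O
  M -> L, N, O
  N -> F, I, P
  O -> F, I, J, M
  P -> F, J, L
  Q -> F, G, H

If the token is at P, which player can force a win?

White

A0 = {J, L}
A1: add {F, G} — F (White) has F→L; G (White) has G→J.
A2: add {P, Q} — P (Black): all of {F, J, L} already in; Q (White) has Q→F.
P ∈ A2, so White can force the target.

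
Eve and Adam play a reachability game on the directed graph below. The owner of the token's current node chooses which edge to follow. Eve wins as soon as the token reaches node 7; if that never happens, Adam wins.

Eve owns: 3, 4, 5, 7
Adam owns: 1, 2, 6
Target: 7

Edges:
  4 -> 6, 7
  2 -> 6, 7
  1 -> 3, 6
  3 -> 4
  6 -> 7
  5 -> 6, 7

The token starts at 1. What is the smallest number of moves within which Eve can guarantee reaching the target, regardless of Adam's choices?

3

A0 = {7}
A1: add {4, 5, 6} — 4 (Eve) has 4→7; 5 (Eve) has 5→7; 6 (Adam): all of {7} already in.
A2: add {2, 3} — 2 (Adam): all of {6, 7} already in; 3 (Eve) has 3→4.
A3: add {1} — 1 (Adam): all of {3, 6} already in.
A3 = all vertices. Fixed point.
1 enters the attractor at level 3, so Eve can force the target in 3 moves from there.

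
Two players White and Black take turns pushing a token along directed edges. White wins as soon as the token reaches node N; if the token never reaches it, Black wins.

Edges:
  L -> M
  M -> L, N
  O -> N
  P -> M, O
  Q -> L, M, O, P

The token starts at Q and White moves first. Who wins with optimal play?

White

Track states (vertex, player-to-move).
A0 = {(N,White), (N,Black)}
A1: add {(M,White), (O,White), (O,Black)}.
A2: add {(L,Black), (P,White), (P,Black), (Q,White)}.
(Q,White) ∈ A2 ⇒ White forces the target.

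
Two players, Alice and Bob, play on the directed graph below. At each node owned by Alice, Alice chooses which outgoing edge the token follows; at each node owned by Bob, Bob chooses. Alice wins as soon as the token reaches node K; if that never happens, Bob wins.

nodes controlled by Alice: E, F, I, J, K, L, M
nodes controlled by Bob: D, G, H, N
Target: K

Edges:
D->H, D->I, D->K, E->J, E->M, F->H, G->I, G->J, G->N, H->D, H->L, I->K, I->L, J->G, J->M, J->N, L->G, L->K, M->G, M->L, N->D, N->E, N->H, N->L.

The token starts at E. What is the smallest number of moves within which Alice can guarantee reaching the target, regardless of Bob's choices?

A0 = {K}
A1: add {I, L} — I (Alice) has I→K; L (Alice) has L→K.
A2: add {M} — M (Alice) has M→L.
A3: add {E, J} — E (Alice) has E→M; J (Alice) has J→M.
A4 = A3; e.g. D (Bob) can still go to H. Fixed point.
E enters the attractor at level 3, so Alice can force the target in 3 moves from there.

3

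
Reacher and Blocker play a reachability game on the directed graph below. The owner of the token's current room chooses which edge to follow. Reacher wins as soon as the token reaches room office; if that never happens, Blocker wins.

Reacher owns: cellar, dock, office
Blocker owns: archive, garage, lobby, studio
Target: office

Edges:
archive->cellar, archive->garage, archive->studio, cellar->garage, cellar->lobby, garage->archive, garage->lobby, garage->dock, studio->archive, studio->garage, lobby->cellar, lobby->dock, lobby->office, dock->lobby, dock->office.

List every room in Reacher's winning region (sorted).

dock, office

A0 = {office}
A1: add {dock} — dock (Reacher) has dock→office.
A2 = A1; e.g. archive (Blocker) can still go to cellar. Fixed point.
Reacher's winning region = {dock, office}.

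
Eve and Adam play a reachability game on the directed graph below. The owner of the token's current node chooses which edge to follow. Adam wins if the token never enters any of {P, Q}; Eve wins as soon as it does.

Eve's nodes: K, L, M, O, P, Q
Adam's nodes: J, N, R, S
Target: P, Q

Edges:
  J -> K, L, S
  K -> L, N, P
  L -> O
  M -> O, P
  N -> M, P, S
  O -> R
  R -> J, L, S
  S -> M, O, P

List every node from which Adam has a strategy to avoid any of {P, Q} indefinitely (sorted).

A0 = {P, Q}
A1: add {K, M} — K (Eve) has K→P; M (Eve) has M→P.
A2 = A1; e.g. J (Adam) can still go to L. Fixed point.
Eve's attractor = {K, M, P, Q}; Adam avoids the target exactly from the complement.

J, L, N, O, R, S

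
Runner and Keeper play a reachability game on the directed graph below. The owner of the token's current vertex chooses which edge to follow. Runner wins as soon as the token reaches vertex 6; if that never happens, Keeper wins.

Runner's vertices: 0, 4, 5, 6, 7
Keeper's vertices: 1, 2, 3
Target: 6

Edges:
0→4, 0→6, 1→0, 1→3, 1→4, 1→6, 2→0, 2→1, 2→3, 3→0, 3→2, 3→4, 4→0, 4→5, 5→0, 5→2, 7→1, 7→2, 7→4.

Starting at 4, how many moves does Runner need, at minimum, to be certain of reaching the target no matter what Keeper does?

2

A0 = {6}
A1: add {0} — 0 (Runner) has 0→6.
A2: add {4, 5} — 4 (Runner) has 4→0; 5 (Runner) has 5→0.
4 enters the attractor at level 2, so Runner can force the target in 2 moves from there.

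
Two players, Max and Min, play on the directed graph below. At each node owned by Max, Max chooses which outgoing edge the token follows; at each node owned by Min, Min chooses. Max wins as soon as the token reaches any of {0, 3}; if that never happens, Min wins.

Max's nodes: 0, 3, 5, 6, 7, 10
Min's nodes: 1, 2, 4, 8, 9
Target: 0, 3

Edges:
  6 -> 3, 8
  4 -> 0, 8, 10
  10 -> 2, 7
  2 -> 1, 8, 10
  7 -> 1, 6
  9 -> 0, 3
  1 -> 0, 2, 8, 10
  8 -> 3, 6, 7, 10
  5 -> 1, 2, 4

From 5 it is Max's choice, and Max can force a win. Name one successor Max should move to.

4

A0 = {0, 3}
A1: add {6, 9} — 6 (Max) has 6→3; 9 (Min): all of {0, 3} already in.
A2: add {7} — 7 (Max) has 7→6.
A3: add {10} — 10 (Max) has 10→7.
A4: add {8} — 8 (Min): all of {3, 6, 7, 10} already in.
A5: add {4} — 4 (Min): all of {0, 8, 10} already in.
A6: add {5} — 5 (Max) has 5→4.
A7 = A6; e.g. 1 (Min) can still go to 2. Fixed point.
From 5, successor 4 is in the attractor (rank 5); the other successors 1, 2 are not.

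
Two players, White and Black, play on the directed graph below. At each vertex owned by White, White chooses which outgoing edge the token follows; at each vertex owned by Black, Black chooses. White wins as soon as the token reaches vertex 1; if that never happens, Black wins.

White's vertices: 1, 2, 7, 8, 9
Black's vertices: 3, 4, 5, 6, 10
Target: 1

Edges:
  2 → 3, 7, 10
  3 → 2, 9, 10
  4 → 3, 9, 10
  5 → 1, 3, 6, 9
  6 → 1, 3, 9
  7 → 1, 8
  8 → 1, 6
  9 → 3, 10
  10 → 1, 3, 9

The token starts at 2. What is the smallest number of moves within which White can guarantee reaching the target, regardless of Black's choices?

2

A0 = {1}
A1: add {7, 8} — 7 (White) has 7→1; 8 (White) has 8→1.
A2: add {2} — 2 (White) has 2→7.
A3 = A2; e.g. 3 (Black) can still go to 9. Fixed point.
2 enters the attractor at level 2, so White can force the target in 2 moves from there.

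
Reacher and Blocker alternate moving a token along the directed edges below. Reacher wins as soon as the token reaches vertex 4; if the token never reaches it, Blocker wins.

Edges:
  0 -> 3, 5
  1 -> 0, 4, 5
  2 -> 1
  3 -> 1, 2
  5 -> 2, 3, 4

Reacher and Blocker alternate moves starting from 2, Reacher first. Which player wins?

Track states (vertex, player-to-move).
A0 = {(4,Reacher), (4,Blocker)}
A1: add {(1,Reacher), (5,Reacher)}.
A2: add {(2,Blocker)}.
A3: add {(3,Reacher)}.
A4: add {(0,Blocker)}.
A5 = A4; e.g. (0,Reacher) stays out. (2,Reacher) never enters ⇒ Blocker avoids the target.

Blocker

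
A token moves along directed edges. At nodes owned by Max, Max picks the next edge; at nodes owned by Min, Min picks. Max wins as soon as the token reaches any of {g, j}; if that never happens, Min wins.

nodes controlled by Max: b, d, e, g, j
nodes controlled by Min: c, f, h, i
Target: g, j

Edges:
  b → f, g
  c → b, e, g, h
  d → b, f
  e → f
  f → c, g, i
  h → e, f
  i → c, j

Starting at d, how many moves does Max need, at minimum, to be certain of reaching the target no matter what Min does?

2

A0 = {g, j}
A1: add {b} — b (Max) has b→g.
A2: add {d} — d (Max) has d→b.
A3 = A2; e.g. c (Min) can still go to e. Fixed point.
d enters the attractor at level 2, so Max can force the target in 2 moves from there.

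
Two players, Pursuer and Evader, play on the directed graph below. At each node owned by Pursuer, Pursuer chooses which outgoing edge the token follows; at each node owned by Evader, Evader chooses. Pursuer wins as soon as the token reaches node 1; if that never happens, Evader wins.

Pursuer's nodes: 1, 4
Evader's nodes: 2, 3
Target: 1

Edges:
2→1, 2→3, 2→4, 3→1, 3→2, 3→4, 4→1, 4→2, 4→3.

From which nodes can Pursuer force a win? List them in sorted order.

1, 4

A0 = {1}
A1: add {4} — 4 (Pursuer) has 4→1.
A2 = A1; e.g. 2 (Evader) can still go to 3. Fixed point.
Pursuer's winning region = {1, 4}.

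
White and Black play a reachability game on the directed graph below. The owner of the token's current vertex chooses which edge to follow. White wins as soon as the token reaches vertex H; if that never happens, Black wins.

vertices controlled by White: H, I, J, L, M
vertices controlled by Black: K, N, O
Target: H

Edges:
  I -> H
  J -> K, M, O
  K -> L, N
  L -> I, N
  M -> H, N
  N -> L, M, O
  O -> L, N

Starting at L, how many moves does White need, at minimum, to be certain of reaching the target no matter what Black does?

A0 = {H}
A1: add {I, M} — I (White) has I→H; M (White) has M→H.
A2: add {J, L} — J (White) has J→M; L (White) has L→I.
A3 = A2; e.g. K (Black) can still go to N. Fixed point.
L enters the attractor at level 2, so White can force the target in 2 moves from there.

2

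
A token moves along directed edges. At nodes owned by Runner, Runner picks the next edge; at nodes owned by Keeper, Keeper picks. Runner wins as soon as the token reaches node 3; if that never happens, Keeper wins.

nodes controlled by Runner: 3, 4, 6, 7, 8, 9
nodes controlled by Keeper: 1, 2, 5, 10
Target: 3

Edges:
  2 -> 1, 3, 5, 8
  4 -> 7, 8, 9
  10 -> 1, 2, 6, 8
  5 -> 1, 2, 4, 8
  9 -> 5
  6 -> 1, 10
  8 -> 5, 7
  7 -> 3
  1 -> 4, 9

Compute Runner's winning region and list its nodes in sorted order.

3, 4, 7, 8

A0 = {3}
A1: add {7} — 7 (Runner) has 7→3.
A2: add {4, 8} — 4 (Runner) has 4→7; 8 (Runner) has 8→7.
A3 = A2; e.g. 1 (Keeper) can still go to 9. Fixed point.
Runner's winning region = {3, 4, 7, 8}.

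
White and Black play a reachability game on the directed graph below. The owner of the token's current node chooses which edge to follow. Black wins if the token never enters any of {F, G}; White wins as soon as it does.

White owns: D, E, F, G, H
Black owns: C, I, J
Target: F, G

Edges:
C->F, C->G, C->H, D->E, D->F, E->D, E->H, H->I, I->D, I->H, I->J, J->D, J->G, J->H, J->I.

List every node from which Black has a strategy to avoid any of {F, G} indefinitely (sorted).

A0 = {F, G}
A1: add {D} — D (White) has D→F.
A2: add {E} — E (White) has E→D.
A3 = A2; e.g. C (Black) can still go to H. Fixed point.
White's attractor = {D, E, F, G}; Black avoids the target exactly from the complement.

C, H, I, J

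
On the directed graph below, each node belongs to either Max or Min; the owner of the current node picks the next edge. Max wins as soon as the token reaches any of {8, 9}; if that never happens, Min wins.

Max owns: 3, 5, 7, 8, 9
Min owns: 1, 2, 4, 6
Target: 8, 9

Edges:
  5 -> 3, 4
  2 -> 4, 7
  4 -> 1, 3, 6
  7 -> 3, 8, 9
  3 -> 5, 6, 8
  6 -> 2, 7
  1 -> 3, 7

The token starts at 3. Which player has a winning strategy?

Max

A0 = {8, 9}
A1: add {3, 7} — 3 (Max) has 3→8; 7 (Max) has 7→8.
3 ∈ A1, so Max can force the target.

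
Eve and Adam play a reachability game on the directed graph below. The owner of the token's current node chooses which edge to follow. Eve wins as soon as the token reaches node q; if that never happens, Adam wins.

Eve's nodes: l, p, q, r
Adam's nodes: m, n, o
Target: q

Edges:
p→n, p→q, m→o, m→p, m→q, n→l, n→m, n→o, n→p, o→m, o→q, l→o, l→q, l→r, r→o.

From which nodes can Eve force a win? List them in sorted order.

A0 = {q}
A1: add {l, p} — l (Eve) has l→q; p (Eve) has p→q.
A2 = A1; e.g. m (Adam) can still go to o. Fixed point.
Eve's winning region = {l, p, q}.

l, p, q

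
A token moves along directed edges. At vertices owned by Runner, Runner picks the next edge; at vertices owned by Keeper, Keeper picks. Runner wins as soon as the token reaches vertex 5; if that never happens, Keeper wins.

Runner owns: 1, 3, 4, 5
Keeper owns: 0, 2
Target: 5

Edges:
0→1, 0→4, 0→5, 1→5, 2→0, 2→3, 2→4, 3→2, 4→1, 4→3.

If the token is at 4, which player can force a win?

A0 = {5}
A1: add {1} — 1 (Runner) has 1→5.
A2: add {4} — 4 (Runner) has 4→1.
4 ∈ A2, so Runner can force the target.

Runner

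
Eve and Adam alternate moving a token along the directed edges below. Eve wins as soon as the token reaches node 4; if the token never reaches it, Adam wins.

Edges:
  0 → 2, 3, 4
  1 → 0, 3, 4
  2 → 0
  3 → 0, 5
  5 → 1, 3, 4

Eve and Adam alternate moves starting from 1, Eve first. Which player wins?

Eve

Track states (vertex, player-to-move).
A0 = {(4,Eve), (4,Adam)}
A1: add {(0,Eve), (1,Eve), (5,Eve)}.
(1,Eve) ∈ A1 ⇒ Eve forces the target.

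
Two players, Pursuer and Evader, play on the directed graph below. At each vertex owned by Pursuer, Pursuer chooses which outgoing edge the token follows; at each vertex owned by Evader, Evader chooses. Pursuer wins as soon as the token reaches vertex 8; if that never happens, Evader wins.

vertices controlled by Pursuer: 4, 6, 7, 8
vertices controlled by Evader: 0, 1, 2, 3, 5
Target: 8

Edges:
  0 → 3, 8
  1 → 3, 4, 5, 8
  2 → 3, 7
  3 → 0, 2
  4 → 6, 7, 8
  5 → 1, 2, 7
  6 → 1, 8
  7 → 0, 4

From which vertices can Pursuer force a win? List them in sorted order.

A0 = {8}
A1: add {4, 6} — 4 (Pursuer) has 4→8; 6 (Pursuer) has 6→8.
A2: add {7} — 7 (Pursuer) has 7→4.
A3 = A2; e.g. 0 (Evader) can still go to 3. Fixed point.
Pursuer's winning region = {4, 6, 7, 8}.

4, 6, 7, 8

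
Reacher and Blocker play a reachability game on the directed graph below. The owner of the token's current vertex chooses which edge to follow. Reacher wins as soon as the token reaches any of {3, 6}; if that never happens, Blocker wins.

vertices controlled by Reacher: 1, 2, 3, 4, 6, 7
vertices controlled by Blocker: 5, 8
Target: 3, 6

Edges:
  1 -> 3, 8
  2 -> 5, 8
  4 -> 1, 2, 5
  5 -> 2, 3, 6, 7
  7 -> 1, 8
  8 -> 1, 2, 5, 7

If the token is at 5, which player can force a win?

Blocker

A0 = {3, 6}
A1: add {1} — 1 (Reacher) has 1→3.
A2: add {4, 7} — 4 (Reacher) has 4→1; 7 (Reacher) has 7→1.
A3 = A2; e.g. 2 (Reacher) has no edge into A2. Fixed point.
5 never enters the attractor, so Blocker can avoid the target forever.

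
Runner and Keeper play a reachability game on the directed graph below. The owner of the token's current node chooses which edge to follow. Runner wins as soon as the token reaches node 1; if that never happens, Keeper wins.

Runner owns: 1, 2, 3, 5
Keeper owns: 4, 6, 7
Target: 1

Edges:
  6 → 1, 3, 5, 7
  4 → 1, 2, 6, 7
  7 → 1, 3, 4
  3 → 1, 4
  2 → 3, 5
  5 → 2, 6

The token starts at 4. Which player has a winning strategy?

Keeper

A0 = {1}
A1: add {3} — 3 (Runner) has 3→1.
A2: add {2} — 2 (Runner) has 2→3.
A3: add {5} — 5 (Runner) has 5→2.
A4 = A3; e.g. 4 (Keeper) can still go to 6. Fixed point.
4 never enters the attractor, so Keeper can avoid the target forever.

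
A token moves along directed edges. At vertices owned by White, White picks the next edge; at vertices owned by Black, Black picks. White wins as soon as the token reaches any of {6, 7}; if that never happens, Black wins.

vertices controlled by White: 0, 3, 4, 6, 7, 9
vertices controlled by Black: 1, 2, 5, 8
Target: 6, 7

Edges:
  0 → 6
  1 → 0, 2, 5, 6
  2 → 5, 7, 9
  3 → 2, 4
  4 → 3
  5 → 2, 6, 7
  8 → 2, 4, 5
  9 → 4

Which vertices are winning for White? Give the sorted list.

0, 6, 7

A0 = {6, 7}
A1: add {0} — 0 (White) has 0→6.
A2 = A1; e.g. 1 (Black) can still go to 2. Fixed point.
White's winning region = {0, 6, 7}.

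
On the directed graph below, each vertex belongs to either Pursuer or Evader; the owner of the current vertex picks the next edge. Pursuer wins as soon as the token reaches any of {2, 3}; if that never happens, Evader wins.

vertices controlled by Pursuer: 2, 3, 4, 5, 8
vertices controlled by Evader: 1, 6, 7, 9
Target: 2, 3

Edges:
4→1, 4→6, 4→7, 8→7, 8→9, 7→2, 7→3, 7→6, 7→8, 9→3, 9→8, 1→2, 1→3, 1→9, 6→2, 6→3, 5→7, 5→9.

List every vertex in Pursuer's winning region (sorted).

A0 = {2, 3}
A1: add {6} — 6 (Evader): all of {2, 3} already in.
A2: add {4} — 4 (Pursuer) has 4→6.
A3 = A2; e.g. 1 (Evader) can still go to 9. Fixed point.
Pursuer's winning region = {2, 3, 4, 6}.

2, 3, 4, 6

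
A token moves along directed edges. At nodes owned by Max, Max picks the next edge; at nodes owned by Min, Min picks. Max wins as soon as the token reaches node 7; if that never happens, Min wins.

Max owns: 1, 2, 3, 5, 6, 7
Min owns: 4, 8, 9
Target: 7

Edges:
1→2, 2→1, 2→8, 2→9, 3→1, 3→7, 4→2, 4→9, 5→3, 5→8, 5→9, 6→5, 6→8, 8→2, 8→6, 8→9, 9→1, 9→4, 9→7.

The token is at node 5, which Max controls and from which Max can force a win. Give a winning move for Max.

A0 = {7}
A1: add {3} — 3 (Max) has 3→7.
A2: add {5} — 5 (Max) has 5→3.
A3: add {6} — 6 (Max) has 6→5.
A4 = A3; e.g. 1 (Max) has no edge into A3. Fixed point.
From 5, successor 3 is in the attractor (rank 1); the other successors 8, 9 are not.

3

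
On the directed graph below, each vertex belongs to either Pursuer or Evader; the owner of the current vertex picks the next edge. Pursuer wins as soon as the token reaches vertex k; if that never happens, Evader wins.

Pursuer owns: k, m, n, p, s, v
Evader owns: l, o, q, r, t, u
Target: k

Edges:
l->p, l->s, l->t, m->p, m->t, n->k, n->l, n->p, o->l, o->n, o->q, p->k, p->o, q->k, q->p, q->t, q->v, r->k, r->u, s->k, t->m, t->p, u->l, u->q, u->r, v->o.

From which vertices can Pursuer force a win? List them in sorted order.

A0 = {k}
A1: add {n, p, s} — n (Pursuer) has n→k; p (Pursuer) has p→k; s (Pursuer) has s→k.
A2: add {m} — m (Pursuer) has m→p.
A3: add {t} — t (Evader): all of {m, p} already in.
A4: add {l} — l (Evader): all of {p, s, t} already in.
A5 = A4; e.g. o (Evader) can still go to q. Fixed point.
Pursuer's winning region = {k, l, m, n, p, s, t}.

k, l, m, n, p, s, t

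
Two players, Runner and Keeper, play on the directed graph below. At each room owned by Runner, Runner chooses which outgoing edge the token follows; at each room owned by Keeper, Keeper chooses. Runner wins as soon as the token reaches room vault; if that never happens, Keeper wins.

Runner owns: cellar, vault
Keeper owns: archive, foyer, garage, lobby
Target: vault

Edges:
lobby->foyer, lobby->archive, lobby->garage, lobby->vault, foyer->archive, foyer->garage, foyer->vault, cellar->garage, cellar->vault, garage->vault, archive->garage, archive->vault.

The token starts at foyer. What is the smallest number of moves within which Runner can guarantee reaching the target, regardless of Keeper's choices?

A0 = {vault}
A1: add {cellar, garage} — cellar (Runner) has cellar→vault; garage (Keeper): all of {vault} already in.
A2: add {archive} — archive (Keeper): all of {garage, vault} already in.
A3: add {foyer} — foyer (Keeper): all of {archive, garage, vault} already in.
foyer enters the attractor at level 3, so Runner can force the target in 3 moves from there.

3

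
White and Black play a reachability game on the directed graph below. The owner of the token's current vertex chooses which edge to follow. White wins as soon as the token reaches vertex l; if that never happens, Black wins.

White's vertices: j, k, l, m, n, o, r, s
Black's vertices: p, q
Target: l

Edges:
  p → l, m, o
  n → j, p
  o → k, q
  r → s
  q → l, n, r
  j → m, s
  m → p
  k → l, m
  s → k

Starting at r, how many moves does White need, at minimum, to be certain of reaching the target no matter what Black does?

3

A0 = {l}
A1: add {k} — k (White) has k→l.
A2: add {o, s} — o (White) has o→k; s (White) has s→k.
A3: add {j, r} — j (White) has j→s; r (White) has r→s.
r enters the attractor at level 3, so White can force the target in 3 moves from there.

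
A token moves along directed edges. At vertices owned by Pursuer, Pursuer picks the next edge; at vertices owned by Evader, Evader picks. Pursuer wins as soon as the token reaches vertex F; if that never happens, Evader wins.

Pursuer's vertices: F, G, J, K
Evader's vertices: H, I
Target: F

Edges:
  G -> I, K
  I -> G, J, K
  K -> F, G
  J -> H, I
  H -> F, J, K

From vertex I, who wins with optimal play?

Evader

A0 = {F}
A1: add {K} — K (Pursuer) has K→F.
A2: add {G} — G (Pursuer) has G→K.
A3 = A2; e.g. H (Evader) can still go to J. Fixed point.
I never enters the attractor, so Evader can avoid the target forever.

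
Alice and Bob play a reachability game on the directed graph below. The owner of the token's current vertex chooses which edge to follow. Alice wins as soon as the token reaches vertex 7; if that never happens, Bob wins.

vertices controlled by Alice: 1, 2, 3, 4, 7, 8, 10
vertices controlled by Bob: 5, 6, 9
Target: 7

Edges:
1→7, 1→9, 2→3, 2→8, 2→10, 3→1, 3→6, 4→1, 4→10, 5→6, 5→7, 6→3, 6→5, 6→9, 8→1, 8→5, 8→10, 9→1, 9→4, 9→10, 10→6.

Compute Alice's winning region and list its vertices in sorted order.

1, 2, 3, 4, 7, 8

A0 = {7}
A1: add {1} — 1 (Alice) has 1→7.
A2: add {3, 4, 8} — 3 (Alice) has 3→1; 4 (Alice) has 4→1; 8 (Alice) has 8→1.
A3: add {2} — 2 (Alice) has 2→3.
A4 = A3; e.g. 5 (Bob) can still go to 6. Fixed point.
Alice's winning region = {1, 2, 3, 4, 7, 8}.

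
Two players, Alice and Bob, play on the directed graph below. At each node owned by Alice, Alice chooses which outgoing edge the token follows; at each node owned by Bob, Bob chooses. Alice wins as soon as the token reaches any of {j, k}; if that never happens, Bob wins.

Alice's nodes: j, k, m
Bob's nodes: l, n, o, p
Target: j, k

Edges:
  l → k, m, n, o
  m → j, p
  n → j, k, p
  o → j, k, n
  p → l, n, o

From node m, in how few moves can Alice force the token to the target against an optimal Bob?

A0 = {j, k}
A1: add {m} — m (Alice) has m→j.
A2 = A1; e.g. l (Bob) can still go to n. Fixed point.
m enters the attractor at level 1, so Alice can force the target in 1 move from there.

1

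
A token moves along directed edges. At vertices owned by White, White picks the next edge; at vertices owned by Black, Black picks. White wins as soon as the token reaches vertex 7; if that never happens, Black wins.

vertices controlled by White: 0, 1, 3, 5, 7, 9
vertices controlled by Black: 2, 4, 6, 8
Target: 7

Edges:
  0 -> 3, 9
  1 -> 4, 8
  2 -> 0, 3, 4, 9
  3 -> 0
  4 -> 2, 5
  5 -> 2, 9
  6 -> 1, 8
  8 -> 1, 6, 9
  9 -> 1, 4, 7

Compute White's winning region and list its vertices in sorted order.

0, 3, 5, 7, 9

A0 = {7}
A1: add {9} — 9 (White) has 9→7.
A2: add {0, 5} — 0 (White) has 0→9; 5 (White) has 5→9.
A3: add {3} — 3 (White) has 3→0.
A4 = A3; e.g. 1 (White) has no edge into A3. Fixed point.
White's winning region = {0, 3, 5, 7, 9}.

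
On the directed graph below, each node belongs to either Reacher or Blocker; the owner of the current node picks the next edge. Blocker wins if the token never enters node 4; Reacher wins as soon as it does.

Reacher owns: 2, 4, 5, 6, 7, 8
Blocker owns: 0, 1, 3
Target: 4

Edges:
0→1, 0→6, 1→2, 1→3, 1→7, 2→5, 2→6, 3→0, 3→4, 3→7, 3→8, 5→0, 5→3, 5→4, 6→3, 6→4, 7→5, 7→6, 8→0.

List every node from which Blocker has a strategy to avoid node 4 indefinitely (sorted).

A0 = {4}
A1: add {5, 6} — 5 (Reacher) has 5→4; 6 (Reacher) has 6→4.
A2: add {2, 7} — 2 (Reacher) has 2→5; 7 (Reacher) has 7→5.
A3 = A2; e.g. 0 (Blocker) can still go to 1. Fixed point.
Reacher's attractor = {2, 4, 5, 6, 7}; Blocker avoids the target exactly from the complement.

0, 1, 3, 8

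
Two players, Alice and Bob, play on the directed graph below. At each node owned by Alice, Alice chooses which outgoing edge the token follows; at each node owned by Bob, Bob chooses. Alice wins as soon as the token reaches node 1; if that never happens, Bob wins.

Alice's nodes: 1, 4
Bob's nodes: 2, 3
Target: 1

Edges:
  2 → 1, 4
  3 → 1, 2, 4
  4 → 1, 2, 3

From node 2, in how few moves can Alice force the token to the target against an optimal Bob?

A0 = {1}
A1: add {4} — 4 (Alice) has 4→1.
A2: add {2} — 2 (Bob): all of {1, 4} already in.
2 enters the attractor at level 2, so Alice can force the target in 2 moves from there.

2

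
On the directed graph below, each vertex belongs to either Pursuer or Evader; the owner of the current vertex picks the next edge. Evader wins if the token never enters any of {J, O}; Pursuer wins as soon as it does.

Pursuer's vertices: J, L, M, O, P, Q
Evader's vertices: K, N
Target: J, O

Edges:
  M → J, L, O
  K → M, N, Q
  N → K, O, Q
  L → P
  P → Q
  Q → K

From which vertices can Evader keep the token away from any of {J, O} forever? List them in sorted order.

A0 = {J, O}
A1: add {M} — M (Pursuer) has M→J.
A2 = A1; e.g. K (Evader) can still go to N. Fixed point.
Pursuer's attractor = {J, M, O}; Evader avoids the target exactly from the complement.

K, L, N, P, Q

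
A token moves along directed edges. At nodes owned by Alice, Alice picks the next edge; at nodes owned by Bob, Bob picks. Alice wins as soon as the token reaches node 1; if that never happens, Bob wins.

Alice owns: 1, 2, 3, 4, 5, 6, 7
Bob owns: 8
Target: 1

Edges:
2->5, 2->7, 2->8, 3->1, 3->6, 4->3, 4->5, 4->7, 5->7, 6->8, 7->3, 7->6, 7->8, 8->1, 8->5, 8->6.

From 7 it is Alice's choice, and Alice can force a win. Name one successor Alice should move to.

3

A0 = {1}
A1: add {3} — 3 (Alice) has 3→1.
A2: add {4, 7} — 4 (Alice) has 4→3; 7 (Alice) has 7→3.
A3: add {2, 5} — 2 (Alice) has 2→7; 5 (Alice) has 5→7.
A4 = A3; e.g. 6 (Alice) has no edge into A3. Fixed point.
From 7, successor 3 is in the attractor (rank 1); the other successors 6, 8 are not.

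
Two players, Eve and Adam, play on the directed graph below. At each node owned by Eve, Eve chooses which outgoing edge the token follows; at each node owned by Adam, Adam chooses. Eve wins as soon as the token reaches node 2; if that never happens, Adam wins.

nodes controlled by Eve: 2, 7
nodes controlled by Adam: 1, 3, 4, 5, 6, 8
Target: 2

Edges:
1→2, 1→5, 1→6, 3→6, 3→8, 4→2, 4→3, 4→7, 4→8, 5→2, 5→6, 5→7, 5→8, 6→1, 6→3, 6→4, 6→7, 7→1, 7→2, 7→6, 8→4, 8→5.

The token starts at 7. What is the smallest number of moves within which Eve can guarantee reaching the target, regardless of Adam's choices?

A0 = {2}
A1: add {7} — 7 (Eve) has 7→2.
A2 = A1; e.g. 1 (Adam) can still go to 5. Fixed point.
7 enters the attractor at level 1, so Eve can force the target in 1 move from there.

1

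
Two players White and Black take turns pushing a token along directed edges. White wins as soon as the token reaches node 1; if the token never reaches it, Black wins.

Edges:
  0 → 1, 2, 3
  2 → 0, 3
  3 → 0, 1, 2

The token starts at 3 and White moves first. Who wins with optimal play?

Track states (vertex, player-to-move).
A0 = {(1,White), (1,Black)}
A1: add {(0,White), (3,White)}.
(3,White) ∈ A1 ⇒ White forces the target.

White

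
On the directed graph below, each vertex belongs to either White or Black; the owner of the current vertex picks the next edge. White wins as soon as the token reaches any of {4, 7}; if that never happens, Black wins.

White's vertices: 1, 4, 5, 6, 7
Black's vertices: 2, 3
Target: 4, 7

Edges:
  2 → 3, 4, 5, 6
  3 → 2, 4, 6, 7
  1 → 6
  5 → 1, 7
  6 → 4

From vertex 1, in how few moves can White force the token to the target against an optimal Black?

A0 = {4, 7}
A1: add {5, 6} — 5 (White) has 5→7; 6 (White) has 6→4.
A2: add {1} — 1 (White) has 1→6.
A3 = A2; e.g. 2 (Black) can still go to 3. Fixed point.
1 enters the attractor at level 2, so White can force the target in 2 moves from there.

2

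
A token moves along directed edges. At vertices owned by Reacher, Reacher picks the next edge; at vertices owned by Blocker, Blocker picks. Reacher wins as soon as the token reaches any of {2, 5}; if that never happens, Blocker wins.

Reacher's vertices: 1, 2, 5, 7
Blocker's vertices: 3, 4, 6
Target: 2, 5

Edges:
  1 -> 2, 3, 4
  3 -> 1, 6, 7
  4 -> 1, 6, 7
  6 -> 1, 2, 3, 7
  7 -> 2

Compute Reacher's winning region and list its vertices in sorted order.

1, 2, 5, 7

A0 = {2, 5}
A1: add {1, 7} — 1 (Reacher) has 1→2; 7 (Reacher) has 7→2.
A2 = A1; e.g. 3 (Blocker) can still go to 6. Fixed point.
Reacher's winning region = {1, 2, 5, 7}.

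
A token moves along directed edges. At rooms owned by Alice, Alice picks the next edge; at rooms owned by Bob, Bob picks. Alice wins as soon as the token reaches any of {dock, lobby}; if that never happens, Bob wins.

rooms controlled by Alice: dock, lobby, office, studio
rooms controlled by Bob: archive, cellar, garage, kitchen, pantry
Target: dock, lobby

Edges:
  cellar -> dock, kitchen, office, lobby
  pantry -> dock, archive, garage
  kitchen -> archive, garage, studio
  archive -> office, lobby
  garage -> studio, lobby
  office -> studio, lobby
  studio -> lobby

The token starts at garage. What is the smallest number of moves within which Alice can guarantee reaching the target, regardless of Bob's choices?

2

A0 = {dock, lobby}
A1: add {office, studio} — office (Alice) has office→lobby; studio (Alice) has studio→lobby.
A2: add {archive, garage} — archive (Bob): all of {office, lobby} already in; garage (Bob): all of {studio, lobby} already in.
garage enters the attractor at level 2, so Alice can force the target in 2 moves from there.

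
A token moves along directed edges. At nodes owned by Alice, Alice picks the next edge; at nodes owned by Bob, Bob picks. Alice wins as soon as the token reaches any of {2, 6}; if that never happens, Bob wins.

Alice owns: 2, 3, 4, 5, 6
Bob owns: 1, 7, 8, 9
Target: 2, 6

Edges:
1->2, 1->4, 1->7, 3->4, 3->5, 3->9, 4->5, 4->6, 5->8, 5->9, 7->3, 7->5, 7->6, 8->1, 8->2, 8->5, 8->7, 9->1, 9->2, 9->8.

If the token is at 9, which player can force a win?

A0 = {2, 6}
A1: add {4} — 4 (Alice) has 4→6.
A2: add {3} — 3 (Alice) has 3→4.
A3 = A2; e.g. 1 (Bob) can still go to 7. Fixed point.
9 never enters the attractor, so Bob can avoid the target forever.

Bob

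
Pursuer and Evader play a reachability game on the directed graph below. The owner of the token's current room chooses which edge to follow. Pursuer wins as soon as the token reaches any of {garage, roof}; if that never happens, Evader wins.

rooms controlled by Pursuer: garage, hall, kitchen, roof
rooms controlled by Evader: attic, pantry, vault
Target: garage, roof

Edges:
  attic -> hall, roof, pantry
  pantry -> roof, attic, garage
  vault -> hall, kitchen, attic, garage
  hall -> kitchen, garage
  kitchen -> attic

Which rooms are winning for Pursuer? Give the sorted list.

A0 = {garage, roof}
A1: add {hall} — hall (Pursuer) has hall→garage.
A2 = A1; e.g. pantry (Evader) can still go to attic. Fixed point.
Pursuer's winning region = {garage, hall, roof}.

garage, hall, roof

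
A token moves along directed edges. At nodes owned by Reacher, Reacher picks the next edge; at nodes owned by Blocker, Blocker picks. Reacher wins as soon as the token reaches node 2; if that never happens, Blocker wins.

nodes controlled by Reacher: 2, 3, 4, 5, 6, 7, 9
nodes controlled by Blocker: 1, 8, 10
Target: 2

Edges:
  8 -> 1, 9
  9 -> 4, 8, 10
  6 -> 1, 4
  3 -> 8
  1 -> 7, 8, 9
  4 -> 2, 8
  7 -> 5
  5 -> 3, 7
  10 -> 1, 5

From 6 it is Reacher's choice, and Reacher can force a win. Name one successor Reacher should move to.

4

A0 = {2}
A1: add {4} — 4 (Reacher) has 4→2.
A2: add {6, 9} — 6 (Reacher) has 6→4; 9 (Reacher) has 9→4.
A3 = A2; e.g. 1 (Blocker) can still go to 7. Fixed point.
From 6, successor 4 is in the attractor (rank 1); the other successor 1 is not.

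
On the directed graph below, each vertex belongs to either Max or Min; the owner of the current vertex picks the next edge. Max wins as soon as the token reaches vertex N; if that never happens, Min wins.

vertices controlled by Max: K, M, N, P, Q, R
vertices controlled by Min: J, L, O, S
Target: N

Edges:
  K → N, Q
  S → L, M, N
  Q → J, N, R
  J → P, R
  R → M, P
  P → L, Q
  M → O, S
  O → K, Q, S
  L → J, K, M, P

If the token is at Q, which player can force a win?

Max

A0 = {N}
A1: add {K, Q} — K (Max) has K→N; Q (Max) has Q→N.
Q ∈ A1, so Max can force the target.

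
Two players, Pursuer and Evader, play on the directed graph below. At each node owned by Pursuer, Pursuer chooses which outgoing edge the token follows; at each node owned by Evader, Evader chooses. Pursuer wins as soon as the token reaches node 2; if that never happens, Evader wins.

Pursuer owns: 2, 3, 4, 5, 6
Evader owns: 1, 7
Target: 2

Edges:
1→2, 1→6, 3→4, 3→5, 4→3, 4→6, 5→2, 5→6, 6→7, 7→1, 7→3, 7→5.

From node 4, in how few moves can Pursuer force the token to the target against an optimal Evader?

A0 = {2}
A1: add {5} — 5 (Pursuer) has 5→2.
A2: add {3} — 3 (Pursuer) has 3→5.
A3: add {4} — 4 (Pursuer) has 4→3.
A4 = A3; e.g. 1 (Evader) can still go to 6. Fixed point.
4 enters the attractor at level 3, so Pursuer can force the target in 3 moves from there.

3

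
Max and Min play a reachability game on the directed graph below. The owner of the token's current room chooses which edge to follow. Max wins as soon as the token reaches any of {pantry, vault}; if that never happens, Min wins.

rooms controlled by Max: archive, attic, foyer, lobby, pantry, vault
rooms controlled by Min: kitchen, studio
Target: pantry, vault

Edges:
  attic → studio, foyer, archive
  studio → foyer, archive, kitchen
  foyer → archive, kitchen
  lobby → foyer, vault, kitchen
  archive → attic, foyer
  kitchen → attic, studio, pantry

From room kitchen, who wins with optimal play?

Min

A0 = {pantry, vault}
A1: add {lobby} — lobby (Max) has lobby→vault.
A2 = A1; e.g. attic (Max) has no edge into A1. Fixed point.
kitchen never enters the attractor, so Min can avoid the target forever.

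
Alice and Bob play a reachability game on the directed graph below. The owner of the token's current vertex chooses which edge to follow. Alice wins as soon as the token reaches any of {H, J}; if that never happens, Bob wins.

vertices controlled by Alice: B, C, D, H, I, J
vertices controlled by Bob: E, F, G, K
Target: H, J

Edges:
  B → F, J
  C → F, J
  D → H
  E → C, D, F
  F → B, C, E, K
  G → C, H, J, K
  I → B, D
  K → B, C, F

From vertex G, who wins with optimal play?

A0 = {H, J}
A1: add {B, C, D} — B (Alice) has B→J; C (Alice) has C→J; D (Alice) has D→H.
A2: add {I} — I (Alice) has I→B.
A3 = A2; e.g. E (Bob) can still go to F. Fixed point.
G never enters the attractor, so Bob can avoid the target forever.

Bob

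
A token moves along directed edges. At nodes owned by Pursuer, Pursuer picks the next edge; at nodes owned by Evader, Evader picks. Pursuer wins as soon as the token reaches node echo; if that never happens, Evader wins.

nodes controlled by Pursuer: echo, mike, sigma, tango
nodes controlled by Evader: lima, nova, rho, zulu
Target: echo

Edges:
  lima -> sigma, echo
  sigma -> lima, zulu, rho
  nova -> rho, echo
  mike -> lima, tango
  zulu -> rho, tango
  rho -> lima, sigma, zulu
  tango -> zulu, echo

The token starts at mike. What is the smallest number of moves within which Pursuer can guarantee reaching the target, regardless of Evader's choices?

A0 = {echo}
A1: add {tango} — tango (Pursuer) has tango→echo.
A2: add {mike} — mike (Pursuer) has mike→tango.
A3 = A2; e.g. lima (Evader) can still go to sigma. Fixed point.
mike enters the attractor at level 2, so Pursuer can force the target in 2 moves from there.

2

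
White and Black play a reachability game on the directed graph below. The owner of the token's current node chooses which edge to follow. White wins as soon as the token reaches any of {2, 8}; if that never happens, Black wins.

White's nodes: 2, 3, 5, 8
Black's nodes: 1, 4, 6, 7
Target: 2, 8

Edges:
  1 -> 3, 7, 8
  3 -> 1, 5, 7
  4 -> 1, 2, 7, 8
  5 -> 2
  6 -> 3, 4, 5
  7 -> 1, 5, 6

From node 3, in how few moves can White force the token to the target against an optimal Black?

2

A0 = {2, 8}
A1: add {5} — 5 (White) has 5→2.
A2: add {3} — 3 (White) has 3→5.
A3 = A2; e.g. 1 (Black) can still go to 7. Fixed point.
3 enters the attractor at level 2, so White can force the target in 2 moves from there.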